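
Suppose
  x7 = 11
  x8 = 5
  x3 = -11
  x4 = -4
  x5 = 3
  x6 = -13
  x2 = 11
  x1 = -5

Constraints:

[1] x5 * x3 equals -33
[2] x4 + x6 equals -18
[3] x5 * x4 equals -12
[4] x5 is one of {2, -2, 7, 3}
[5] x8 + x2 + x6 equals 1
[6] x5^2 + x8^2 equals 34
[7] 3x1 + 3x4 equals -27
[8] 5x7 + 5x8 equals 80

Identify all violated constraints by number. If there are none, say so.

[1] x5 * x3 = 3 * (-11) = -33  holds
[2] x4 + x6 = -4 + (-13) = -17, not -18  fails
[3] x5 * x4 = 3 * (-4) = -12  holds
[4] x5 = 3 is in {2, -2, 7, 3}  holds
[5] x8 + x2 + x6 = 5 + 11 + (-13) = 3, not 1  fails
[6] x5^2 + x8^2 = 3^2 + 5^2 = 9 + 25 = 34  holds
[7] 3x1 + 3x4 = 3(-5) + 3(-4) = -27  holds
[8] 5x7 + 5x8 = 5(11) + 5(5) = 80  holds

Constraints 2, 5 do not hold.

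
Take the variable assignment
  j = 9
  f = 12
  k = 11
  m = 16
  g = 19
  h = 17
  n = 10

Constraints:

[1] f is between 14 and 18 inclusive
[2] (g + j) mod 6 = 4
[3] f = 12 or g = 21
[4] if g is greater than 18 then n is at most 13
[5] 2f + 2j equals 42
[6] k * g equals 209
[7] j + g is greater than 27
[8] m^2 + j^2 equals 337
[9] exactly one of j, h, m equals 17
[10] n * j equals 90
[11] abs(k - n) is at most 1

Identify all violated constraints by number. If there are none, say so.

[1] f = 12 is outside [14, 18] — violated.
[2] g + j = 28; 28 mod 6 = 4 — satisfied.
[3] f = 12 = 12 (first disjunct) — satisfied.
[4] g = 19 > 18, so we need n ≤ 13; n = 10 ≤ 13 — satisfied.
[5] 2f + 2j = 2(12) + 2(9) = 42 — satisfied.
[6] k * g = 11 * 19 = 209 — satisfied.
[7] j + g = 9 + 19 = 28; 28 > 27 — satisfied.
[8] m^2 + j^2 = 16^2 + 9^2 = 256 + 81 = 337 — satisfied.
[9] j=9, h=17, m=16; 1 of them equals 17 — satisfied.
[10] n * j = 10 * 9 = 90 — satisfied.
[11] abs(11 - 10) = 1; 1 ≤ 1 — satisfied.

No — constraint 1 is not satisfied.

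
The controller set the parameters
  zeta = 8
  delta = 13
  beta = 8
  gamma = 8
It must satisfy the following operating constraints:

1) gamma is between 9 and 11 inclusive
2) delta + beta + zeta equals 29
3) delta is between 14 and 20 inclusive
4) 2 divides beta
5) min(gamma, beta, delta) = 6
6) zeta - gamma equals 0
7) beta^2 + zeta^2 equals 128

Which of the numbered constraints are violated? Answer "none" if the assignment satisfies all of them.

1) gamma = 8 is outside [9, 11] — violated.
2) delta + beta + zeta = 13 + 8 + 8 = 29 — OK.
3) delta = 13 is outside [14, 20] — violated.
4) 8 / 2 = 4, so 2 divides 8 — OK.
5) min(8, 8, 13) = 8, not 6 — violated.
6) zeta - gamma = 8 - 8 = 0 — OK.
7) beta^2 + zeta^2 = 8^2 + 8^2 = 64 + 64 = 128 — OK.

The assignment fails constraints 1, 3, and 5.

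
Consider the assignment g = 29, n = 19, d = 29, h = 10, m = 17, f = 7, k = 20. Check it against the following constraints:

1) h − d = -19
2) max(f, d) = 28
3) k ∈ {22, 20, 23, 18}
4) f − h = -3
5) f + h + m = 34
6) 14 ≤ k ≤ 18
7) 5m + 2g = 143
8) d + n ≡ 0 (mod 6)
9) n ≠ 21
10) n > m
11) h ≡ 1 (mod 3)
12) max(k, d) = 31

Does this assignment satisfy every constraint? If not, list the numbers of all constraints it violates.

Constraints 2, 6, and 12 are violated.

1) h − d = 10 − 29 = -19 — holds.
2) max(7, 29) = 29, not 28 — does not hold.
3) k = 20 is in {22, 20, 23, 18} — holds.
4) f − h = 7 − 10 = -3 — holds.
5) f + h + m = 7 + 10 + 17 = 34 — holds.
6) k = 20 is outside [14, 18] — does not hold.
7) 5m + 2g = 5(17) + 2(29) = 143 — holds.
8) d + n = 48; 48 mod 6 = 0 — holds.
9) n = 19, and 19 ≠ 21 — holds.
10) n = 19, m = 17; 19 > 17 — holds.
11) 10 mod 3 = 1 — holds.
12) max(20, 29) = 29, not 31 — does not hold.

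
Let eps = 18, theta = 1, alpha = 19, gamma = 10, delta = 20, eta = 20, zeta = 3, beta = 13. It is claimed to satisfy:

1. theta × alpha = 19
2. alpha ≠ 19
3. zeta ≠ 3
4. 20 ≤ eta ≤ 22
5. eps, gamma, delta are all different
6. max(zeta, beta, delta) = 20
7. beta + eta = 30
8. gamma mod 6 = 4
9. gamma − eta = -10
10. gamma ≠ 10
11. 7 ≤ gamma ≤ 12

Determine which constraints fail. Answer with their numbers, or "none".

1. theta × alpha = 1 × 19 = 19 — holds.
2. alpha = 19, but 19 is required to differ — fails.
3. zeta = 3, but 3 is required to differ — fails.
4. eta = 20 lies in [20, 22] — holds.
5. values 18, 10, 20 are pairwise distinct — holds.
6. max(3, 13, 20) = 20 — holds.
7. beta + eta = 13 + 20 = 33, not 30 — fails.
8. 10 mod 6 = 4 — holds.
9. gamma − eta = 10 − 20 = -10 — holds.
10. gamma = 10, but 10 is required to differ — fails.
11. gamma = 10 lies in [7, 12] — holds.

Constraints 2, 3, 7, 10 are violated.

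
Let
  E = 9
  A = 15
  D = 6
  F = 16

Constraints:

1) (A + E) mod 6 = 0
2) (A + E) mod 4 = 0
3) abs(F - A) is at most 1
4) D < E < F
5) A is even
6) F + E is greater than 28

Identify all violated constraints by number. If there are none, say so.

1) A + E = 24; 24 mod 6 = 0  ✔
2) A + E = 24; 24 mod 4 = 0  ✔
3) abs(16 - 15) = 1; 1 ≤ 1  ✔
4) values 6 < 9 < 16  ✔
5) A = 15 is odd  ✘
6) F + E = 16 + 9 = 25; 25 ≤ 28, bound 28 not met  ✘

Constraints 5, 6 are violated.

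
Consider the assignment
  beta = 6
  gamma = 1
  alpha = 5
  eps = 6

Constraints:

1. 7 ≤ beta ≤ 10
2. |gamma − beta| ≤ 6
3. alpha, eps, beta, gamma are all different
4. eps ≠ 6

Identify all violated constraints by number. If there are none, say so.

Violated: 1, 3, and 4.

1. beta = 6 is outside [7, 10]  false
2. |1 − 6| = 5; 5 ≤ 6  true
3. eps = beta = 6, not all different  false
4. eps = 6, but 6 is required to differ  false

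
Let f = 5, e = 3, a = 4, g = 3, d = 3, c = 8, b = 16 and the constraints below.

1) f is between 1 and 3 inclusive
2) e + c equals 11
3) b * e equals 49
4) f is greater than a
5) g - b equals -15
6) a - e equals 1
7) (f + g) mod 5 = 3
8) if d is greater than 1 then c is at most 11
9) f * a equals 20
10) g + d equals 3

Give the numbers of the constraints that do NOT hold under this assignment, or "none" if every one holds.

No — constraints 1, 3, 5, and 10 are not satisfied.

1) f = 5 is outside [1, 3]  ✘
2) e + c = 3 + 8 = 11  ✔
3) b * e = 16 * 3 = 48, not 49  ✘
4) f = 5, a = 4; 5 > 4  ✔
5) g - b = 3 - 16 = -13, not -15  ✘
6) a - e = 4 - 3 = 1  ✔
7) f + g = 8; 8 mod 5 = 3  ✔
8) d = 3 > 1, so we need c ≤ 11; c = 8 ≤ 11  ✔
9) f * a = 5 * 4 = 20  ✔
10) g + d = 3 + 3 = 6, not 3  ✘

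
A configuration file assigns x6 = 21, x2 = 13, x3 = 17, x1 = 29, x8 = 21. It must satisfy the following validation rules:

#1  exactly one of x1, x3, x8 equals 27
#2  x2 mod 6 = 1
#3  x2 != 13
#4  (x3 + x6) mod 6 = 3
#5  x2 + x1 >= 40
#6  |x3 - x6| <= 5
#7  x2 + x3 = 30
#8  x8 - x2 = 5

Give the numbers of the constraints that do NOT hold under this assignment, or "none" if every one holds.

Constraints 1, 3, 4, and 8 do not hold.

#1 x1=29, x3=17, x8=21; 0 of them equal 27, not exactly one  fails
#2 13 mod 6 = 1  holds
#3 x2 = 13, but 13 is required to differ  fails
#4 x3 + x6 = 38; 38 mod 6 = 2, not 3  fails
#5 x2 + x1 = 13 + 29 = 42; 42 ≥ 40  holds
#6 |17 - 21| = 4; 4 ≤ 5  holds
#7 x2 + x3 = 13 + 17 = 30  holds
#8 x8 - x2 = 21 - 13 = 8, not 5  fails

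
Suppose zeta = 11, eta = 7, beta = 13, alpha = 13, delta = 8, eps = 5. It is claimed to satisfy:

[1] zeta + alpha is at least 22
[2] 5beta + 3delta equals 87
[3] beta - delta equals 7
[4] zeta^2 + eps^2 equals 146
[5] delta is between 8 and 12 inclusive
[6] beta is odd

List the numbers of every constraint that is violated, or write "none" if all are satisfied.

[1] zeta + alpha = 11 + 13 = 24; 24 ≥ 22  true
[2] 5beta + 3delta = 5(13) + 3(8) = 89, not 87  false
[3] beta - delta = 13 - 8 = 5, not 7  false
[4] zeta^2 + eps^2 = 11^2 + 5^2 = 121 + 25 = 146  true
[5] delta = 8 lies in [8, 12]  true
[6] beta = 13 is odd  true

Constraints 2 and 3 do not hold.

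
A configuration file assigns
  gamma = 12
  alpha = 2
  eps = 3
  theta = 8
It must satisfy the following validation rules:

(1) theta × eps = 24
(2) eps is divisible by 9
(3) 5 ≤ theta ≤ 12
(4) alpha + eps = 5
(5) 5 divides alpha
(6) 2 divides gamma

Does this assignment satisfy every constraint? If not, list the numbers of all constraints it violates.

(1) theta × eps = 8 × 3 = 24  true
(2) 3 = 9×0 + 3, so 9 does not divide 3  false
(3) theta = 8 lies in [5, 12]  true
(4) alpha + eps = 2 + 3 = 5  true
(5) 2 = 5×0 + 2, so 5 does not divide 2  false
(6) 12 / 2 = 6, so 2 divides 12  true

The assignment fails constraints 2 and 5.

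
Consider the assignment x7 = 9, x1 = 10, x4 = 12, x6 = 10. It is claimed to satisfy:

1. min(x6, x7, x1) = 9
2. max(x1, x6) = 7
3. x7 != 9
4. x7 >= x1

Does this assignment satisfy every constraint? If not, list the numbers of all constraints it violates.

Violated: 2, 3, 4.

1. min(10, 9, 10) = 9 — holds.
2. max(10, 10) = 10, not 7 — fails.
3. x7 = 9, but 9 is required to differ — fails.
4. x7 = 9, x1 = 10; 9 < 10 (want ≥) — fails.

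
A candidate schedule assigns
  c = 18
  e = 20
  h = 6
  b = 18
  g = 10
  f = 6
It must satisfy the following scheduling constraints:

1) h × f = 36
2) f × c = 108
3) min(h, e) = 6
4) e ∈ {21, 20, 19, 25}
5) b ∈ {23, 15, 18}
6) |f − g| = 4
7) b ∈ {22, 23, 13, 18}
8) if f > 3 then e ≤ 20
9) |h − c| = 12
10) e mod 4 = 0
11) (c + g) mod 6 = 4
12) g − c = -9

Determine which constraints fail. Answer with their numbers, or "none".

Constraint 12 does not hold.

1) h × f = 6 × 6 = 36 — holds.
2) f × c = 6 × 18 = 108 — holds.
3) min(6, 20) = 6 — holds.
4) e = 20 is in {21, 20, 19, 25} — holds.
5) b = 18 is in {23, 15, 18} — holds.
6) |6 − 10| = 4 — holds.
7) b = 18 is in {22, 23, 13, 18} — holds.
8) f = 6 > 3, so we need e ≤ 20; e = 20 ≤ 20 — holds.
9) |6 − 18| = 12 — holds.
10) 20 mod 4 = 0 — holds.
11) c + g = 28; 28 mod 6 = 4 — holds.
12) g − c = 10 − 18 = -8, not -9 — fails.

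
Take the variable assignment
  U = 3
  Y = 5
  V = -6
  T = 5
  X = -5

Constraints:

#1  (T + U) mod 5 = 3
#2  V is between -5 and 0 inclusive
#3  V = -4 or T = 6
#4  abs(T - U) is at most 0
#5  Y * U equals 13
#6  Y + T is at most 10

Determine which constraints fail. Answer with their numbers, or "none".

Constraints 2, 3, 4, and 5 do not hold.

#1 T + U = 8; 8 mod 5 = 3 — OK.
#2 V = -6 is outside [-5, 0] — violated.
#3 V = -6 ≠ -4 and T = 5 ≠ 6; both disjuncts false — violated.
#4 abs(5 - 3) = 2; 2 > 0, exceeds bound 0 — violated.
#5 Y * U = 5 * 3 = 15, not 13 — violated.
#6 Y + T = 5 + 5 = 10; 10 ≤ 10 — OK.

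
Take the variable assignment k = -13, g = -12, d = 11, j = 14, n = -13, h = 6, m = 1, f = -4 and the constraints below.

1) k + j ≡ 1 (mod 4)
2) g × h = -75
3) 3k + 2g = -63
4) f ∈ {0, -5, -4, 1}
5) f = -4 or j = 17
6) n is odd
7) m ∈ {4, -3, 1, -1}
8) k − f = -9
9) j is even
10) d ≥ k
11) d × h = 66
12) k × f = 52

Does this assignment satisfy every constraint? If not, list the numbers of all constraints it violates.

1) k + j = 1; 1 mod 4 = 1 — holds.
2) g × h = -12 × 6 = -72, not -75 — fails.
3) 3k + 2g = 3(-13) + 2(-12) = -63 — holds.
4) f = -4 is in {0, -5, -4, 1} — holds.
5) f = -4 = -4 (first disjunct) — holds.
6) n = -13 is odd — holds.
7) m = 1 is in {4, -3, 1, -1} — holds.
8) k − f = -13 − (-4) = -9 — holds.
9) j = 14 is even — holds.
10) d = 11, k = -13; 11 ≥ -13 — holds.
11) d × h = 11 × 6 = 66 — holds.
12) k × f = -13 × (-4) = 52 — holds.

Constraint 2 is violated.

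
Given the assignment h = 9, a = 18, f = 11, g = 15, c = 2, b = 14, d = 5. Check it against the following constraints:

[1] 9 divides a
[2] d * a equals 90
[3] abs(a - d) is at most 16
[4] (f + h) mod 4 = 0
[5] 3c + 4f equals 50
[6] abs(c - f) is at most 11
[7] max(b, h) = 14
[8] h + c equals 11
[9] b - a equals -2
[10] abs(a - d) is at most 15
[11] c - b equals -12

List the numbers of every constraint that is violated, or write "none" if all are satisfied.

Violated: 9.

[1] 18 / 9 = 2, so 9 divides 18 — holds.
[2] d * a = 5 * 18 = 90 — holds.
[3] abs(18 - 5) = 13; 13 ≤ 16 — holds.
[4] f + h = 20; 20 mod 4 = 0 — holds.
[5] 3c + 4f = 3(2) + 4(11) = 50 — holds.
[6] abs(2 - 11) = 9; 9 ≤ 11 — holds.
[7] max(14, 9) = 14 — holds.
[8] h + c = 9 + 2 = 11 — holds.
[9] b - a = 14 - 18 = -4, not -2 — fails.
[10] abs(18 - 5) = 13; 13 ≤ 15 — holds.
[11] c - b = 2 - 14 = -12 — holds.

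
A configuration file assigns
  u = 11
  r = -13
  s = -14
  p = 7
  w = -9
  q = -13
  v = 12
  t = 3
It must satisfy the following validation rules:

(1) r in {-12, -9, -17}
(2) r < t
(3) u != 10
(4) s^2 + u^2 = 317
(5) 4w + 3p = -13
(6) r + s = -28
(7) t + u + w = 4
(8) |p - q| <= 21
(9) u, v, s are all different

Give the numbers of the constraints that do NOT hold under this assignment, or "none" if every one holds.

(1) r = -13 is not in {-12, -9, -17} — does not hold.
(2) r = -13, t = 3; -13 < 3 — holds.
(3) u = 11, and 11 ≠ 10 — holds.
(4) s^2 + u^2 = (-14)^2 + 11^2 = 196 + 121 = 317 — holds.
(5) 4w + 3p = 4(-9) + 3(7) = -15, not -13 — does not hold.
(6) r + s = -13 + (-14) = -27, not -28 — does not hold.
(7) t + u + w = 3 + 11 + (-9) = 5, not 4 — does not hold.
(8) |7 - (-13)| = 20; 20 ≤ 21 — holds.
(9) values 11, 12, -14 are pairwise distinct — holds.

Violated: 1, 5, 6, and 7.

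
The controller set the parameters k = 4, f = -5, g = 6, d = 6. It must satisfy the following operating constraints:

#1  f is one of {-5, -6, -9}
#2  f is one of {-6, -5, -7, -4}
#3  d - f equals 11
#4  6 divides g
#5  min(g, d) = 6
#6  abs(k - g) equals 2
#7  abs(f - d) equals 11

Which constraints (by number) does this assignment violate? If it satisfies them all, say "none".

All constraints are satisfied.

#1 f = -5 is in {-5, -6, -9} — OK.
#2 f = -5 is in {-6, -5, -7, -4} — OK.
#3 d - f = 6 - (-5) = 11 — OK.
#4 6 / 6 = 1, so 6 divides 6 — OK.
#5 min(6, 6) = 6 — OK.
#6 abs(4 - 6) = 2 — OK.
#7 abs(-5 - 6) = 11 — OK.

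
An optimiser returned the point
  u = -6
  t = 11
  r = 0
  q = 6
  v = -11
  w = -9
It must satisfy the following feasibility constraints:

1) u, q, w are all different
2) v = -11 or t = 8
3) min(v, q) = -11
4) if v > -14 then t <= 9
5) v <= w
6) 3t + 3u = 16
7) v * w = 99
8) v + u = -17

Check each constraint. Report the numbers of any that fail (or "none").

1) values -6, 6, -9 are pairwise distinct — OK.
2) v = -11 = -11 (first disjunct) — OK.
3) min(-11, 6) = -11 — OK.
4) v = -11 > -14, so we need t ≤ 9; but t = 11 > 9 — violated.
5) v = -11, w = -9; -11 ≤ -9 — OK.
6) 3t + 3u = 3(11) + 3(-6) = 15, not 16 — violated.
7) v * w = -11 * (-9) = 99 — OK.
8) v + u = -11 + (-6) = -17 — OK.

Violated: 4 and 6.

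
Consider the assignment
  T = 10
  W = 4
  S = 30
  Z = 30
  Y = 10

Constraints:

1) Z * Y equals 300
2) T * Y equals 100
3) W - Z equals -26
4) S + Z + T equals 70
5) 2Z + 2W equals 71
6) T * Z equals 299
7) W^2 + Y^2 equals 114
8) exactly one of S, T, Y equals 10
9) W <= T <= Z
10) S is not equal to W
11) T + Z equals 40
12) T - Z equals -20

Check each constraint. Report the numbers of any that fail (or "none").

No — constraints 5, 6, 7, 8 are not satisfied.

1) Z * Y = 30 * 10 = 300 — OK.
2) T * Y = 10 * 10 = 100 — OK.
3) W - Z = 4 - 30 = -26 — OK.
4) S + Z + T = 30 + 30 + 10 = 70 — OK.
5) 2Z + 2W = 2(30) + 2(4) = 68, not 71 — violated.
6) T * Z = 10 * 30 = 300, not 299 — violated.
7) W^2 + Y^2 = 4^2 + 10^2 = 16 + 100 = 116, not 114 — violated.
8) S=30, T=10, Y=10; 2 of them equal 10, not exactly one — violated.
9) values 4 <= 10 <= 30 — OK.
10) S = 30, W = 4; distinct — OK.
11) T + Z = 10 + 30 = 40 — OK.
12) T - Z = 10 - 30 = -20 — OK.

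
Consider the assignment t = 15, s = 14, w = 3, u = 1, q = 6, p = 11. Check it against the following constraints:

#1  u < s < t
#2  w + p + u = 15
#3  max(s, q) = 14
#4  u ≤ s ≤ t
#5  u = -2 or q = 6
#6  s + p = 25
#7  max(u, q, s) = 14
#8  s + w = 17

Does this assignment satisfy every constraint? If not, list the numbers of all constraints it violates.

None — every constraint holds.

#1 values 1 < 14 < 15  holds
#2 w + p + u = 3 + 11 + 1 = 15  holds
#3 max(14, 6) = 14  holds
#4 values 1 ≤ 14 ≤ 15  holds
#5 u = 1 ≠ -2, but q = 6 = 6 (second disjunct)  holds
#6 s + p = 14 + 11 = 25  holds
#7 max(1, 6, 14) = 14  holds
#8 s + w = 14 + 3 = 17  holds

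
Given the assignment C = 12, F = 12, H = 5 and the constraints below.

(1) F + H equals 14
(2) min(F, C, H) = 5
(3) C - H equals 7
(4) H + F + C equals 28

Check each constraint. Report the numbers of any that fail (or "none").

Constraints 1 and 4 are violated.

(1) F + H = 12 + 5 = 17, not 14 — fails.
(2) min(12, 12, 5) = 5 — holds.
(3) C - H = 12 - 5 = 7 — holds.
(4) H + F + C = 5 + 12 + 12 = 29, not 28 — fails.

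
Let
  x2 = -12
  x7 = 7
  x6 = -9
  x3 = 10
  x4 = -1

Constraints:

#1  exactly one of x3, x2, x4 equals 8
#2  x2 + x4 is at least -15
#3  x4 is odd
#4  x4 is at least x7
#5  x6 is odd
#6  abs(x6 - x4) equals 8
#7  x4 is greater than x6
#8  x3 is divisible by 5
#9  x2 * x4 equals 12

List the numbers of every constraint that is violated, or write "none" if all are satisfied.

The assignment fails constraints 1 and 4.

#1 x3=10, x2=-12, x4=-1; 0 of them equal 8, not exactly one  ✗
#2 x2 + x4 = -12 + (-1) = -13; -13 ≥ -15  ✓
#3 x4 = -1 is odd  ✓
#4 x4 = -1, x7 = 7; -1 < 7 (want ≥)  ✗
#5 x6 = -9 is odd  ✓
#6 abs(-9 - (-1)) = 8  ✓
#7 x4 = -1, x6 = -9; -1 > -9  ✓
#8 10 / 5 = 2, so 5 divides 10  ✓
#9 x2 * x4 = -12 * (-1) = 12  ✓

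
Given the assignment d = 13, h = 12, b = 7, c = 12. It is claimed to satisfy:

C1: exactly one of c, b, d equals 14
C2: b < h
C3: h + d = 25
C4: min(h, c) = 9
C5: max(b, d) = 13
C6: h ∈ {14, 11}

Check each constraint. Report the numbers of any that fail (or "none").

Constraints 1, 4, 6 are violated.

C1: c=12, b=7, d=13; 0 of them equal 14, not exactly one — does not hold.
C2: b = 7, h = 12; 7 < 12 — holds.
C3: h + d = 12 + 13 = 25 — holds.
C4: min(12, 12) = 12, not 9 — does not hold.
C5: max(7, 13) = 13 — holds.
C6: h = 12 is not in {14, 11} — does not hold.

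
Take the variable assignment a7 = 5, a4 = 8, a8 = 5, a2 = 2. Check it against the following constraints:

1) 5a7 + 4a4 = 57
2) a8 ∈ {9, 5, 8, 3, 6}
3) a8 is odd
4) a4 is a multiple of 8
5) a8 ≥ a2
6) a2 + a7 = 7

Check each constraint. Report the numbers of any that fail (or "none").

1) 5a7 + 4a4 = 5(5) + 4(8) = 57  ✓
2) a8 = 5 is in {9, 5, 8, 3, 6}  ✓
3) a8 = 5 is odd  ✓
4) 8 / 8 = 1, so 8 divides 8  ✓
5) a8 = 5, a2 = 2; 5 ≥ 2  ✓
6) a2 + a7 = 2 + 5 = 7  ✓

No violations.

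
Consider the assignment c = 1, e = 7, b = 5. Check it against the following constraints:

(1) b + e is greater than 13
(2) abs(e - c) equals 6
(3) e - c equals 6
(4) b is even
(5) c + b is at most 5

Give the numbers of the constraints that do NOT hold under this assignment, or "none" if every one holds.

Violated: 1, 4, and 5.

(1) b + e = 5 + 7 = 12; 12 ≤ 13, bound 13 not met  ✗
(2) abs(7 - 1) = 6  ✓
(3) e - c = 7 - 1 = 6  ✓
(4) b = 5 is odd  ✗
(5) c + b = 1 + 5 = 6; 6 > 5, bound 5 not met  ✗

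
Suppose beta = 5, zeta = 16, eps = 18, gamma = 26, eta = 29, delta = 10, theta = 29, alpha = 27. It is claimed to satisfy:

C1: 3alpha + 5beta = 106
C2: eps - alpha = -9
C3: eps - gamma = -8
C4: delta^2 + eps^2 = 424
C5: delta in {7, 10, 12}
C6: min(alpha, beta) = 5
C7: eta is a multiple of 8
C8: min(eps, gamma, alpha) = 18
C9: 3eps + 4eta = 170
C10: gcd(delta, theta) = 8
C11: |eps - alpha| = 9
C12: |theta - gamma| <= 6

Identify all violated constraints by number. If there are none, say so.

The assignment fails constraints 7 and 10.

C1: 3alpha + 5beta = 3(27) + 5(5) = 106 — satisfied.
C2: eps - alpha = 18 - 27 = -9 — satisfied.
C3: eps - gamma = 18 - 26 = -8 — satisfied.
C4: delta^2 + eps^2 = 10^2 + 18^2 = 100 + 324 = 424 — satisfied.
C5: delta = 10 is in {7, 10, 12} — satisfied.
C6: min(27, 5) = 5 — satisfied.
C7: 29 = 8*3 + 5, so 8 does not divide 29 — violated.
C8: min(18, 26, 27) = 18 — satisfied.
C9: 3eps + 4eta = 3(18) + 4(29) = 170 — satisfied.
C10: gcd(10, 29) = 1, not 8 — violated.
C11: |18 - 27| = 9 — satisfied.
C12: |29 - 26| = 3; 3 ≤ 6 — satisfied.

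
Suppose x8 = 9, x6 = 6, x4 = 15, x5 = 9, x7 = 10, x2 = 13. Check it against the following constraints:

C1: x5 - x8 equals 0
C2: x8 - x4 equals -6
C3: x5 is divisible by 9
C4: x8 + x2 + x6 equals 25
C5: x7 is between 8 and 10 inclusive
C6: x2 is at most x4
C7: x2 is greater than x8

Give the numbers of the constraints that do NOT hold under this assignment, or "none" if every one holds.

Constraint 4 is violated.

C1: x5 - x8 = 9 - 9 = 0 — holds.
C2: x8 - x4 = 9 - 15 = -6 — holds.
C3: 9 / 9 = 1, so 9 divides 9 — holds.
C4: x8 + x2 + x6 = 9 + 13 + 6 = 28, not 25 — does not hold.
C5: x7 = 10 lies in [8, 10] — holds.
C6: x2 = 13, x4 = 15; 13 ≤ 15 — holds.
C7: x2 = 13, x8 = 9; 13 > 9 — holds.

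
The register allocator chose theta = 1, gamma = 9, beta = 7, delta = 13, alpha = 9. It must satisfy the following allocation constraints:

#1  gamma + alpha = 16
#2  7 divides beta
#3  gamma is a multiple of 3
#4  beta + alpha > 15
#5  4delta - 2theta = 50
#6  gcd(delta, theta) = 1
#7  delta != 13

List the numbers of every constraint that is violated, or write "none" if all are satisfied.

#1 gamma + alpha = 9 + 9 = 18, not 16 — violated.
#2 7 / 7 = 1, so 7 divides 7 — satisfied.
#3 9 / 3 = 3, so 3 divides 9 — satisfied.
#4 beta + alpha = 7 + 9 = 16; 16 > 15 — satisfied.
#5 4delta - 2theta = 4(13) - 2(1) = 50 — satisfied.
#6 gcd(13, 1) = 1 — satisfied.
#7 delta = 13, but 13 is required to differ — violated.

Constraints 1 and 7 are violated.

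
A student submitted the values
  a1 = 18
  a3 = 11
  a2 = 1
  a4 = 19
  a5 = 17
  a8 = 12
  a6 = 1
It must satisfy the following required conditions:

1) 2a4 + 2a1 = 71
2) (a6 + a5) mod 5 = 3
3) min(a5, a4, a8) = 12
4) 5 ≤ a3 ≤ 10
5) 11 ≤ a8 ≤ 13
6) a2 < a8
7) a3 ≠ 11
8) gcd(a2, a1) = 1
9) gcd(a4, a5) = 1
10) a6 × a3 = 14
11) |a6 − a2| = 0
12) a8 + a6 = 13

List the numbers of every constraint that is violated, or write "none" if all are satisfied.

No — constraints 1, 4, 7, and 10 are not satisfied.

1) 2a4 + 2a1 = 2(19) + 2(18) = 74, not 71 — violated.
2) a6 + a5 = 18; 18 mod 5 = 3 — satisfied.
3) min(17, 19, 12) = 12 — satisfied.
4) a3 = 11 is outside [5, 10] — violated.
5) a8 = 12 lies in [11, 13] — satisfied.
6) a2 = 1, a8 = 12; 1 < 12 — satisfied.
7) a3 = 11, but 11 is required to differ — violated.
8) gcd(1, 18) = 1 — satisfied.
9) gcd(19, 17) = 1 — satisfied.
10) a6 × a3 = 1 × 11 = 11, not 14 — violated.
11) |1 − 1| = 0 — satisfied.
12) a8 + a6 = 12 + 1 = 13 — satisfied.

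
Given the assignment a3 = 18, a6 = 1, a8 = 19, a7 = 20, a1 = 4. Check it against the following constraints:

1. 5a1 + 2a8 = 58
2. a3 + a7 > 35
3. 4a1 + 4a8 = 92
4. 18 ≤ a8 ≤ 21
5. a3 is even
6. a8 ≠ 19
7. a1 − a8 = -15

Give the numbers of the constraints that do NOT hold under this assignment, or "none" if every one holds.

The assignment fails constraint 6.

1. 5a1 + 2a8 = 5(4) + 2(19) = 58  OK
2. a3 + a7 = 18 + 20 = 38; 38 > 35  OK
3. 4a1 + 4a8 = 4(4) + 4(19) = 92  OK
4. a8 = 19 lies in [18, 21]  OK
5. a3 = 18 is even  OK
6. a8 = 19, but 19 is required to differ  FAIL
7. a1 − a8 = 4 − 19 = -15  OK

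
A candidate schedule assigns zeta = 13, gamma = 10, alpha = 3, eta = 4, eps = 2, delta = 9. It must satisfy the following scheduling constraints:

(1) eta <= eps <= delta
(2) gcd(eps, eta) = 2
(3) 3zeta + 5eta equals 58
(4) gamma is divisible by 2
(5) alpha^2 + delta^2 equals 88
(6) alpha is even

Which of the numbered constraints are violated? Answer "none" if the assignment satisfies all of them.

Constraints 1, 3, 5, and 6 do not hold.

(1) values 4, 2, 9; eta = 4 is not <= eps = 2 — fails.
(2) gcd(2, 4) = 2 — holds.
(3) 3zeta + 5eta = 3(13) + 5(4) = 59, not 58 — fails.
(4) 10 / 2 = 5, so 2 divides 10 — holds.
(5) alpha^2 + delta^2 = 3^2 + 9^2 = 9 + 81 = 90, not 88 — fails.
(6) alpha = 3 is odd — fails.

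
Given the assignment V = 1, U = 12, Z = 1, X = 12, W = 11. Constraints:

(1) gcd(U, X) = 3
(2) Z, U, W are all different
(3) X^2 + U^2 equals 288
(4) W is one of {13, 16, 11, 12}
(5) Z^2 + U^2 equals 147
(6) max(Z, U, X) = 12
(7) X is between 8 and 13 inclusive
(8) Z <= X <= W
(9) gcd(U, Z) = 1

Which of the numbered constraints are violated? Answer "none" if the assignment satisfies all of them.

(1) gcd(12, 12) = 12, not 3  FAIL
(2) values 1, 12, 11 are pairwise distinct  OK
(3) X^2 + U^2 = 12^2 + 12^2 = 144 + 144 = 288  OK
(4) W = 11 is in {13, 16, 11, 12}  OK
(5) Z^2 + U^2 = 1^2 + 12^2 = 1 + 144 = 145, not 147  FAIL
(6) max(1, 12, 12) = 12  OK
(7) X = 12 lies in [8, 13]  OK
(8) values 1, 12, 11; X = 12 is not <= W = 11  FAIL
(9) gcd(12, 1) = 1  OK

The assignment fails constraints 1, 5, 8.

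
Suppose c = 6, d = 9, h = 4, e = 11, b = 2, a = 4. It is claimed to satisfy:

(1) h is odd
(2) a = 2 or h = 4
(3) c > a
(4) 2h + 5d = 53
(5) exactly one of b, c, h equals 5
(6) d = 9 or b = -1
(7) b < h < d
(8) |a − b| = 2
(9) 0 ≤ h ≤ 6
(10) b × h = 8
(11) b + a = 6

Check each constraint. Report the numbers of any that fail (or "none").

Constraints 1, 5 do not hold.

(1) h = 4 is even — violated.
(2) a = 4 ≠ 2, but h = 4 = 4 (second disjunct) — OK.
(3) c = 6, a = 4; 6 > 4 — OK.
(4) 2h + 5d = 2(4) + 5(9) = 53 — OK.
(5) b=2, c=6, h=4; 0 of them equal 5, not exactly one — violated.
(6) d = 9 = 9 (first disjunct) — OK.
(7) values 2 < 4 < 9 — OK.
(8) |4 − 2| = 2 — OK.
(9) h = 4 lies in [0, 6] — OK.
(10) b × h = 2 × 4 = 8 — OK.
(11) b + a = 2 + 4 = 6 — OK.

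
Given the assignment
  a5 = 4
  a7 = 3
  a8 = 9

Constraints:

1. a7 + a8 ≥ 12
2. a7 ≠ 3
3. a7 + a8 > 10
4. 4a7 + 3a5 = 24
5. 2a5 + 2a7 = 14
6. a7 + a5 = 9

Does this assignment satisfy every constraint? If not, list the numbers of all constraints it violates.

Constraints 2, 6 are violated.

1. a7 + a8 = 3 + 9 = 12; 12 ≥ 12  true
2. a7 = 3, but 3 is required to differ  false
3. a7 + a8 = 3 + 9 = 12; 12 > 10  true
4. 4a7 + 3a5 = 4(3) + 3(4) = 24  true
5. 2a5 + 2a7 = 2(4) + 2(3) = 14  true
6. a7 + a5 = 3 + 4 = 7, not 9  false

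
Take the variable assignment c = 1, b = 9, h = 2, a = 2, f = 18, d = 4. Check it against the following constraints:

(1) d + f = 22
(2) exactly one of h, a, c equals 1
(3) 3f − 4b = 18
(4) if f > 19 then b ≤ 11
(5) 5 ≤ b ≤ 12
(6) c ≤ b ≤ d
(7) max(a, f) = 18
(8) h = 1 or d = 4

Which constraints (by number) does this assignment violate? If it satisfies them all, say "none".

(1) d + f = 4 + 18 = 22  holds
(2) h=2, a=2, c=1; 1 of them equals 1  holds
(3) 3f − 4b = 3(18) − 4(9) = 18  holds
(4) f = 18, not > 19; antecedent false, conditional vacuously true  holds
(5) b = 9 lies in [5, 12]  holds
(6) values 1, 9, 4; b = 9 is not ≤ d = 4  fails
(7) max(2, 18) = 18  holds
(8) h = 2 ≠ 1, but d = 4 = 4 (second disjunct)  holds

Constraint 6 does not hold.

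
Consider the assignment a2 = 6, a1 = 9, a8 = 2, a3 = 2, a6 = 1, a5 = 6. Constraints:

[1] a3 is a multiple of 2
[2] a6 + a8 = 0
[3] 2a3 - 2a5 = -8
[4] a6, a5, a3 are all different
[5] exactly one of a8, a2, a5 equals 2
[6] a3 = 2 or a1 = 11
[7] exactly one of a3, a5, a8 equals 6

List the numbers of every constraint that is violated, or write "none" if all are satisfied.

[1] 2 / 2 = 1, so 2 divides 2 — OK.
[2] a6 + a8 = 1 + 2 = 3, not 0 — violated.
[3] 2a3 - 2a5 = 2(2) - 2(6) = -8 — OK.
[4] values 1, 6, 2 are pairwise distinct — OK.
[5] a8=2, a2=6, a5=6; 1 of them equals 2 — OK.
[6] a3 = 2 = 2 (first disjunct) — OK.
[7] a3=2, a5=6, a8=2; 1 of them equals 6 — OK.

Constraint 2 is violated.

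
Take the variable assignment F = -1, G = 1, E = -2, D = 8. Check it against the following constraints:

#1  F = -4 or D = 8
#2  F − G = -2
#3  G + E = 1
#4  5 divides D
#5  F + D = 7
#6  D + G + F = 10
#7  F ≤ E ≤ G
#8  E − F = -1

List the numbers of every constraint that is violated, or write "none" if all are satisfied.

#1 F = -1 ≠ -4, but D = 8 = 8 (second disjunct) — holds.
#2 F − G = -1 − 1 = -2 — holds.
#3 G + E = 1 + (-2) = -1, not 1 — fails.
#4 8 = 5×1 + 3, so 5 does not divide 8 — fails.
#5 F + D = -1 + 8 = 7 — holds.
#6 D + G + F = 8 + 1 + (-1) = 8, not 10 — fails.
#7 values -1, -2, 1; F = -1 is not ≤ E = -2 — fails.
#8 E − F = -2 − (-1) = -1 — holds.

No — constraints 3, 4, 6, 7 are not satisfied.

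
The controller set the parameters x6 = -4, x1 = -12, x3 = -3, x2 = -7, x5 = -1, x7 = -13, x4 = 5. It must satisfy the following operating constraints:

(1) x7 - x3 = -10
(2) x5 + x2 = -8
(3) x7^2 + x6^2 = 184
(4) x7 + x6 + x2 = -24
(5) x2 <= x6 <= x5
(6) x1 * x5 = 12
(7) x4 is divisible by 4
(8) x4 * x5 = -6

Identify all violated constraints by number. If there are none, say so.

(1) x7 - x3 = -13 - (-3) = -10 — OK.
(2) x5 + x2 = -1 + (-7) = -8 — OK.
(3) x7^2 + x6^2 = (-13)^2 + (-4)^2 = 169 + 16 = 185, not 184 — violated.
(4) x7 + x6 + x2 = -13 + (-4) + (-7) = -24 — OK.
(5) values -7 <= -4 <= -1 — OK.
(6) x1 * x5 = -12 * (-1) = 12 — OK.
(7) 5 = 4*1 + 1, so 4 does not divide 5 — violated.
(8) x4 * x5 = 5 * (-1) = -5, not -6 — violated.

Violated: 3, 7, 8.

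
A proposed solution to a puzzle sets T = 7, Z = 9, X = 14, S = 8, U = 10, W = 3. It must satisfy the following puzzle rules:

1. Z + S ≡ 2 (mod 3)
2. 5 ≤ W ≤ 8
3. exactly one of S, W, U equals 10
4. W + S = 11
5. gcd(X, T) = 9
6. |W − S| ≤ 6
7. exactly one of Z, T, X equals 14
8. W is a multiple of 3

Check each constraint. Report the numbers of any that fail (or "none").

Violated: 2, 5.

1. Z + S = 17; 17 mod 3 = 2 — holds.
2. W = 3 is outside [5, 8] — fails.
3. S=8, W=3, U=10; 1 of them equals 10 — holds.
4. W + S = 3 + 8 = 11 — holds.
5. gcd(14, 7) = 7, not 9 — fails.
6. |3 − 8| = 5; 5 ≤ 6 — holds.
7. Z=9, T=7, X=14; 1 of them equals 14 — holds.
8. 3 / 3 = 1, so 3 divides 3 — holds.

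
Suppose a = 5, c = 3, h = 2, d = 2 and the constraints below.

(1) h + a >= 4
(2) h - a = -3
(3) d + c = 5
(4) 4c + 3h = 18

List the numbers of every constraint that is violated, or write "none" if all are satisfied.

Yes — all constraints hold.

(1) h + a = 2 + 5 = 7; 7 ≥ 4  ✔
(2) h - a = 2 - 5 = -3  ✔
(3) d + c = 2 + 3 = 5  ✔
(4) 4c + 3h = 4(3) + 3(2) = 18  ✔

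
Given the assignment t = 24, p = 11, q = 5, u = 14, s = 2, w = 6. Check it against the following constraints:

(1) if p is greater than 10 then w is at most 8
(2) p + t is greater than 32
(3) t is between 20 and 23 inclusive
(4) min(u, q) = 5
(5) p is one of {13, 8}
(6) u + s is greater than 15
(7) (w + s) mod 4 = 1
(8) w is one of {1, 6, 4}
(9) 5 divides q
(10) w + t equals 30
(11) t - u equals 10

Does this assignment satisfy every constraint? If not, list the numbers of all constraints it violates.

The assignment fails constraints 3, 5, and 7.

(1) p = 11 > 10, so we need w ≤ 8; w = 6 ≤ 8  holds
(2) p + t = 11 + 24 = 35; 35 > 32  holds
(3) t = 24 is outside [20, 23]  fails
(4) min(14, 5) = 5  holds
(5) p = 11 is not in {13, 8}  fails
(6) u + s = 14 + 2 = 16; 16 > 15  holds
(7) w + s = 8; 8 mod 4 = 0, not 1  fails
(8) w = 6 is in {1, 6, 4}  holds
(9) 5 / 5 = 1, so 5 divides 5  holds
(10) w + t = 6 + 24 = 30  holds
(11) t - u = 24 - 14 = 10  holds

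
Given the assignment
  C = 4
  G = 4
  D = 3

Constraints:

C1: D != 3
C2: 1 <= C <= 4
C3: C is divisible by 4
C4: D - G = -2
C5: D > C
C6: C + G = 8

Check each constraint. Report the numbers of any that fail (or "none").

Violated: 1, 4, and 5.

C1: D = 3, but 3 is required to differ — fails.
C2: C = 4 lies in [1, 4] — holds.
C3: 4 / 4 = 1, so 4 divides 4 — holds.
C4: D - G = 3 - 4 = -1, not -2 — fails.
C5: D = 3, C = 4; 3 ≤ 4 (want >) — fails.
C6: C + G = 4 + 4 = 8 — holds.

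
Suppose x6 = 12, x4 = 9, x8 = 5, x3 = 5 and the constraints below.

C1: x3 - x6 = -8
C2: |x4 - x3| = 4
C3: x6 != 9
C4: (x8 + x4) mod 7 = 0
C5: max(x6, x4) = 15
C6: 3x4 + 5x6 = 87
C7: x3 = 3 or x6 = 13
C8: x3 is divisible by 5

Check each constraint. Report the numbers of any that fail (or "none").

C1: x3 - x6 = 5 - 12 = -7, not -8 — fails.
C2: |9 - 5| = 4 — holds.
C3: x6 = 12, and 12 ≠ 9 — holds.
C4: x8 + x4 = 14; 14 mod 7 = 0 — holds.
C5: max(12, 9) = 12, not 15 — fails.
C6: 3x4 + 5x6 = 3(9) + 5(12) = 87 — holds.
C7: x3 = 5 ≠ 3 and x6 = 12 ≠ 13; both disjuncts false — fails.
C8: 5 / 5 = 1, so 5 divides 5 — holds.

Constraints 1, 5, 7 do not hold.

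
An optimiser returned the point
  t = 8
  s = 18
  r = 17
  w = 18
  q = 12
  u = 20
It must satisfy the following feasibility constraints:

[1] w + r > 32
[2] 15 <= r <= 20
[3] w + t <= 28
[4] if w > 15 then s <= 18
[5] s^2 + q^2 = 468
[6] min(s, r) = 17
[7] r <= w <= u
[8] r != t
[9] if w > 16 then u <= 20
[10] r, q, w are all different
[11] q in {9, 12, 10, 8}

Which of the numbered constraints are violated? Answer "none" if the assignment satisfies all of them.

[1] w + r = 18 + 17 = 35; 35 > 32 — holds.
[2] r = 17 lies in [15, 20] — holds.
[3] w + t = 18 + 8 = 26; 26 ≤ 28 — holds.
[4] w = 18 > 15, so we need s ≤ 18; s = 18 ≤ 18 — holds.
[5] s^2 + q^2 = 18^2 + 12^2 = 324 + 144 = 468 — holds.
[6] min(18, 17) = 17 — holds.
[7] values 17 <= 18 <= 20 — holds.
[8] r = 17, t = 8; distinct — holds.
[9] w = 18 > 16, so we need u ≤ 20; u = 20 ≤ 20 — holds.
[10] values 17, 12, 18 are pairwise distinct — holds.
[11] q = 12 is in {9, 12, 10, 8} — holds.

None — every constraint holds.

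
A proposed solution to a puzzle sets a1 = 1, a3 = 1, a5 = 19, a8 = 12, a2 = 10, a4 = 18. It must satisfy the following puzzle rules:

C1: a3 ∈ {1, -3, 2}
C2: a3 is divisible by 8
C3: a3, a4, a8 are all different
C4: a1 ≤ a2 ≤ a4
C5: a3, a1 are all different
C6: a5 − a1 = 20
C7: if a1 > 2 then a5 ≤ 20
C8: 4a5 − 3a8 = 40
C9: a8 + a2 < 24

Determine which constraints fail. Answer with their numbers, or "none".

Constraints 2, 5, 6 are violated.

C1: a3 = 1 is in {1, -3, 2}  OK
C2: 1 = 8×0 + 1, so 8 does not divide 1  FAIL
C3: values 1, 18, 12 are pairwise distinct  OK
C4: values 1 ≤ 10 ≤ 18  OK
C5: a3 = a1 = 1, not all different  FAIL
C6: a5 − a1 = 19 − 1 = 18, not 20  FAIL
C7: a1 = 1, not > 2; antecedent false, conditional vacuously true  OK
C8: 4a5 − 3a8 = 4(19) − 3(12) = 40  OK
C9: a8 + a2 = 12 + 10 = 22; 22 < 24  OK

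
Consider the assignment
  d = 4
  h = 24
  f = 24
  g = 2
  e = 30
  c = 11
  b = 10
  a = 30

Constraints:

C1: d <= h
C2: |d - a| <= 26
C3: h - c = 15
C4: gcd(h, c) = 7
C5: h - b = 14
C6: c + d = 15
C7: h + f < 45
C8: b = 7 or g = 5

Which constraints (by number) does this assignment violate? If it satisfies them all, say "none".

C1: d = 4, h = 24; 4 ≤ 24  OK
C2: |4 - 30| = 26; 26 ≤ 26  OK
C3: h - c = 24 - 11 = 13, not 15  FAIL
C4: gcd(24, 11) = 1, not 7  FAIL
C5: h - b = 24 - 10 = 14  OK
C6: c + d = 11 + 4 = 15  OK
C7: h + f = 24 + 24 = 48; 48 ≥ 45, bound 45 not met  FAIL
C8: b = 10 ≠ 7 and g = 2 ≠ 5; both disjuncts false  FAIL

Constraints 3, 4, 7, and 8 do not hold.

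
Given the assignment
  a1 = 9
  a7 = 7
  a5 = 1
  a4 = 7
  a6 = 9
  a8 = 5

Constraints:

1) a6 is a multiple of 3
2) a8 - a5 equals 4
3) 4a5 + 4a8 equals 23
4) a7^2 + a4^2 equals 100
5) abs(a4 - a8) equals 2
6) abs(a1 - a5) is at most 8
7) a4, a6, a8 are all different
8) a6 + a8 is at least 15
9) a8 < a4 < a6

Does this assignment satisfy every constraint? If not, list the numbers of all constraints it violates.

Violated: 3, 4, and 8.

1) 9 / 3 = 3, so 3 divides 9 — satisfied.
2) a8 - a5 = 5 - 1 = 4 — satisfied.
3) 4a5 + 4a8 = 4(1) + 4(5) = 24, not 23 — violated.
4) a7^2 + a4^2 = 7^2 + 7^2 = 49 + 49 = 98, not 100 — violated.
5) abs(7 - 5) = 2 — satisfied.
6) abs(9 - 1) = 8; 8 ≤ 8 — satisfied.
7) values 7, 9, 5 are pairwise distinct — satisfied.
8) a6 + a8 = 9 + 5 = 14; 14 < 15, bound 15 not met — violated.
9) values 5 < 7 < 9 — satisfied.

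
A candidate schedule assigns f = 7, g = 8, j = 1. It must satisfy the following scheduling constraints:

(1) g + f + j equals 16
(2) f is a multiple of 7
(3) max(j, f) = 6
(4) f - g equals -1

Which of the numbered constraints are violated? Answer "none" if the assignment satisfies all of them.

Constraint 3 does not hold.

(1) g + f + j = 8 + 7 + 1 = 16  holds
(2) 7 / 7 = 1, so 7 divides 7  holds
(3) max(1, 7) = 7, not 6  fails
(4) f - g = 7 - 8 = -1  holds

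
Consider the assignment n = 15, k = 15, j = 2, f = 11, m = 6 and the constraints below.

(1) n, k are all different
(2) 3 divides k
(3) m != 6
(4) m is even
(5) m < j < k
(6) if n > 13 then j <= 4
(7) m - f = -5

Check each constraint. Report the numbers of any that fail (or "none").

(1) n = k = 15, not all different — fails.
(2) 15 / 3 = 5, so 3 divides 15 — holds.
(3) m = 6, but 6 is required to differ — fails.
(4) m = 6 is even — holds.
(5) values 6, 2, 15; m = 6 is not < j = 2 — fails.
(6) n = 15 > 13, so we need j ≤ 4; j = 2 ≤ 4 — holds.
(7) m - f = 6 - 11 = -5 — holds.

Constraints 1, 3, and 5 do not hold.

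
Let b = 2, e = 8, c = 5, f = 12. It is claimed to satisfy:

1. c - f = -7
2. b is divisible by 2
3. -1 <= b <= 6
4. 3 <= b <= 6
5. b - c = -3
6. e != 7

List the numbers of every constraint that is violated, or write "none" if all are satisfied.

Constraint 4 does not hold.

1. c - f = 5 - 12 = -7  yes
2. 2 / 2 = 1, so 2 divides 2  yes
3. b = 2 lies in [-1, 6]  yes
4. b = 2 is outside [3, 6]  no
5. b - c = 2 - 5 = -3  yes
6. e = 8, and 8 ≠ 7  yes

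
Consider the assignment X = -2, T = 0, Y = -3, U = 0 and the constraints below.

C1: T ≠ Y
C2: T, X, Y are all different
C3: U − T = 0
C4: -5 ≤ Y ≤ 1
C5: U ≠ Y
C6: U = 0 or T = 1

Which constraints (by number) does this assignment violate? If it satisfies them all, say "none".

None — every constraint holds.

C1: T = 0, Y = -3; distinct  ✓
C2: values 0, -2, -3 are pairwise distinct  ✓
C3: U − T = 0 − 0 = 0  ✓
C4: Y = -3 lies in [-5, 1]  ✓
C5: U = 0, Y = -3; distinct  ✓
C6: U = 0 = 0 (first disjunct)  ✓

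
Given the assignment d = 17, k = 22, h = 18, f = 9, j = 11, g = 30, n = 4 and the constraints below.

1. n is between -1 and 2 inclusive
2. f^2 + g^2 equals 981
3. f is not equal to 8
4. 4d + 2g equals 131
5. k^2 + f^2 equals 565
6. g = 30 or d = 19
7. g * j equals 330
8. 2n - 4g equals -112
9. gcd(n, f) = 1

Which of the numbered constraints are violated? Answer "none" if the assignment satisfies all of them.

Constraints 1 and 4 are violated.

1. n = 4 is outside [-1, 2] — violated.
2. f^2 + g^2 = 9^2 + 30^2 = 81 + 900 = 981 — OK.
3. f = 9, and 9 ≠ 8 — OK.
4. 4d + 2g = 4(17) + 2(30) = 128, not 131 — violated.
5. k^2 + f^2 = 22^2 + 9^2 = 484 + 81 = 565 — OK.
6. g = 30 = 30 (first disjunct) — OK.
7. g * j = 30 * 11 = 330 — OK.
8. 2n - 4g = 2(4) - 4(30) = -112 — OK.
9. gcd(4, 9) = 1 — OK.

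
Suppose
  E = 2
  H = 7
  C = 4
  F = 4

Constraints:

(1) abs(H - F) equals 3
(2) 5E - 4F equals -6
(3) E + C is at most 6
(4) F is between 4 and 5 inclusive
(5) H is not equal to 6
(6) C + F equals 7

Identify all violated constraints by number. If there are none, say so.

The assignment fails constraint 6.

(1) abs(7 - 4) = 3  holds
(2) 5E - 4F = 5(2) - 4(4) = -6  holds
(3) E + C = 2 + 4 = 6; 6 ≤ 6  holds
(4) F = 4 lies in [4, 5]  holds
(5) H = 7, and 7 ≠ 6  holds
(6) C + F = 4 + 4 = 8, not 7  fails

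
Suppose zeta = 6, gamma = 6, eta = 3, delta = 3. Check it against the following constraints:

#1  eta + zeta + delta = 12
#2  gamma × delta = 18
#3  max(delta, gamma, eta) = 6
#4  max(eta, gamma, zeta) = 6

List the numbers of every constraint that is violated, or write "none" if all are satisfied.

#1 eta + zeta + delta = 3 + 6 + 3 = 12 — OK.
#2 gamma × delta = 6 × 3 = 18 — OK.
#3 max(3, 6, 3) = 6 — OK.
#4 max(3, 6, 6) = 6 — OK.

None — every constraint holds.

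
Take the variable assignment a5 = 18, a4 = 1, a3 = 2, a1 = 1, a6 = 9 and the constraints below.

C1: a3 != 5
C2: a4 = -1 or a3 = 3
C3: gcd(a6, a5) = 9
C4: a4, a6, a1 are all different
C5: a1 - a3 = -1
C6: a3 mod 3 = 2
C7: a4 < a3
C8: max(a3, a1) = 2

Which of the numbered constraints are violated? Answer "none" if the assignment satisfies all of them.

C1: a3 = 2, and 2 ≠ 5  ✔
C2: a4 = 1 ≠ -1 and a3 = 2 ≠ 3; both disjuncts false  ✘
C3: gcd(9, 18) = 9  ✔
C4: a4 = a1 = 1, not all different  ✘
C5: a1 - a3 = 1 - 2 = -1  ✔
C6: 2 mod 3 = 2  ✔
C7: a4 = 1, a3 = 2; 1 < 2  ✔
C8: max(2, 1) = 2  ✔

Constraints 2, 4 do not hold.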